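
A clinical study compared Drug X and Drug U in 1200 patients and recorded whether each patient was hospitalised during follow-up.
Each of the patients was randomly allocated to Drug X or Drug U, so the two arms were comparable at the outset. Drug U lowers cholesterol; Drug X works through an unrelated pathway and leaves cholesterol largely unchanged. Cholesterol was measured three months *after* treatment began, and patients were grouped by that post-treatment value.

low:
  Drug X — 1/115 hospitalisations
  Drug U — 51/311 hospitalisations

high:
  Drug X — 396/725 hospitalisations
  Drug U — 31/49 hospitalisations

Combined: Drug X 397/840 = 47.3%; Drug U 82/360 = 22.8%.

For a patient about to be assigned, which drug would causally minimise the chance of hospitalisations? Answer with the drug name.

Cholesterol lies on the pathway drug → cholesterol → outcome, so adjusting for it blocks the indirect effect. For the total causal effect of drug, use the unadjusted pooled rates.
Pooled: Drug X 47.3% vs Drug U 22.8%; Drug U is lower overall.

Drug U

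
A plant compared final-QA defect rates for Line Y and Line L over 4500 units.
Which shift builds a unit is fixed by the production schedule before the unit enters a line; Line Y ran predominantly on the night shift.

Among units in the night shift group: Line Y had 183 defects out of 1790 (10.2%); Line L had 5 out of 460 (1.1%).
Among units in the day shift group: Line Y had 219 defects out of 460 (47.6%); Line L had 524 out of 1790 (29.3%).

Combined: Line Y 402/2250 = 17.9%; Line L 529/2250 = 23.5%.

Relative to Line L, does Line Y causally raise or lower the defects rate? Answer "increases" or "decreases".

increases

Within every shift level Line L has the lower rate, yet pooled Line Y does — Simpson's reversal.
Here shift is a common cause — it drives both which line a case falls under and the outcome. The crude comparison mixes populations; the stratum-specific rates are the causally relevant ones.
Within each level — night shift: 10.2% vs 1.1%; day shift: 47.6% vs 29.3% — Line L is lower every time.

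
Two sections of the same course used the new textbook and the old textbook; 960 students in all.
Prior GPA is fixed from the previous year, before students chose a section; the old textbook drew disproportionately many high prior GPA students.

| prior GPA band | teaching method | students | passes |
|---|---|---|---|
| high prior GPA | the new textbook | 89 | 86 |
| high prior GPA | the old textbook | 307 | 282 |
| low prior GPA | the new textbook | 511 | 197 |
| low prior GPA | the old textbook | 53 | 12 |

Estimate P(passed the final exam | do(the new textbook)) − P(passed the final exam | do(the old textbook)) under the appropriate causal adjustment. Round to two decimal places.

+0.11

Nothing the teaching method does changes prior GPA band; the imbalance is an allocation artefact. With prior GPA band also predicting the outcome, the pooled figure is confounded, and the within-stratum comparison is the causal one.
Adjusting over the population distribution of prior GPA band: 0.412·(0.966−0.919) + 0.588·(0.386−0.226) = +0.113.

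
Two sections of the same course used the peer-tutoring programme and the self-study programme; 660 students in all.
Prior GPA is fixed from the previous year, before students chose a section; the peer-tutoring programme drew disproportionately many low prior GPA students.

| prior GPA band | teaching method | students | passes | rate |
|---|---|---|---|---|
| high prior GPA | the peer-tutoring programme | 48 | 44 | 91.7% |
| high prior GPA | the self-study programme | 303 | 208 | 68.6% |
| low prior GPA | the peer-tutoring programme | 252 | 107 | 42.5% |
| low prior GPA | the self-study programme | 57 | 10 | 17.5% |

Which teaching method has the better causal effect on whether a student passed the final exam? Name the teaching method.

the peer-tutoring programme

The stratified and pooled comparisons disagree (the peer-tutoring programme wins within each prior GPA band; the self-study programme wins overall), so the answer turns on the causal role of prior GPA band.
Here prior GPA band is a common cause — it drives both which teaching method a case falls under and the outcome. The crude comparison mixes populations; the stratum-specific rates are the causally relevant ones.
Within each level — high prior GPA: 91.7% vs 68.6%; low prior GPA: 42.5% vs 17.5% — the peer-tutoring programme is higher every time.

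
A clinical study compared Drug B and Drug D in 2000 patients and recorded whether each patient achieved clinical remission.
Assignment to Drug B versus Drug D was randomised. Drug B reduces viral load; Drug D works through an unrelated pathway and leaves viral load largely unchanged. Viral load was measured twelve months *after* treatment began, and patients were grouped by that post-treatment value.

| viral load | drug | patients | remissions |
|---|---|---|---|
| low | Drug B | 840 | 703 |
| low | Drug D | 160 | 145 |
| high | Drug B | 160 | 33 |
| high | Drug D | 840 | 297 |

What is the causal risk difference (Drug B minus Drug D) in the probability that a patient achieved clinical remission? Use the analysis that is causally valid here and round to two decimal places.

Within every viral load level Drug D has the higher rate, yet pooled Drug B does — Simpson's reversal.
The distribution of viral load is itself part of what the drug does — it is an intermediate outcome. Holding it fixed would remove that part of the effect; the total effect is the pooled difference.
The causal difference is the pooled difference: 0.736 − 0.442 = +0.294.

+0.29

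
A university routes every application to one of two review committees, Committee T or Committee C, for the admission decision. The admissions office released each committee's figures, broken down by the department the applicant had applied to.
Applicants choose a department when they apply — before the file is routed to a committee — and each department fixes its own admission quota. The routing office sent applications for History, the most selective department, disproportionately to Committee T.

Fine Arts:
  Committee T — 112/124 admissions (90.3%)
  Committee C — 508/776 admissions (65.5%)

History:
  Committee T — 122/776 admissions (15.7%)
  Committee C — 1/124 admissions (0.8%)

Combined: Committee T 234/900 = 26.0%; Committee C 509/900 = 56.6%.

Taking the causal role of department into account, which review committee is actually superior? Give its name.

Department differs across review committees for reasons unrelated to any effect of the review committee itself, and it separately predicts the outcome — a classic confounder. We must compare within department levels.
Within each level — Fine Arts: 90.3% vs 65.5%; History: 15.7% vs 0.8% — Committee T is higher every time.

Committee T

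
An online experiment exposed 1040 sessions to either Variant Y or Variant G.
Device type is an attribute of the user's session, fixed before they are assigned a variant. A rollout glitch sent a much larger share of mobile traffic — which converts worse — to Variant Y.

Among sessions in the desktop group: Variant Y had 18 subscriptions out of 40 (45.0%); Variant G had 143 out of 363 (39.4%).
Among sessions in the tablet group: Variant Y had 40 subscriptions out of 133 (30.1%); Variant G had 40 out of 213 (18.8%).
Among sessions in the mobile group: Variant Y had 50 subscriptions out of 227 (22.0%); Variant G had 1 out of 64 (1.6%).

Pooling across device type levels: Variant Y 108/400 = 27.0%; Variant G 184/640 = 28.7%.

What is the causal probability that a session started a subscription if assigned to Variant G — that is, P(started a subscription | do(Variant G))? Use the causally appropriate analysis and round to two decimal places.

Variant Y is higher inside every device type stratum but Variant G is higher in aggregate. Whether to stratify depends on how device type relates to the variant.
Here device type is a common cause — it drives both which variant a case falls under and the outcome. The crude comparison mixes populations; the stratum-specific rates are the causally relevant ones.
Standardising Variant G to the population device type mix: 0.388·143/363 + 0.333·40/213 + 0.280·1/64 = 0.220.

0.22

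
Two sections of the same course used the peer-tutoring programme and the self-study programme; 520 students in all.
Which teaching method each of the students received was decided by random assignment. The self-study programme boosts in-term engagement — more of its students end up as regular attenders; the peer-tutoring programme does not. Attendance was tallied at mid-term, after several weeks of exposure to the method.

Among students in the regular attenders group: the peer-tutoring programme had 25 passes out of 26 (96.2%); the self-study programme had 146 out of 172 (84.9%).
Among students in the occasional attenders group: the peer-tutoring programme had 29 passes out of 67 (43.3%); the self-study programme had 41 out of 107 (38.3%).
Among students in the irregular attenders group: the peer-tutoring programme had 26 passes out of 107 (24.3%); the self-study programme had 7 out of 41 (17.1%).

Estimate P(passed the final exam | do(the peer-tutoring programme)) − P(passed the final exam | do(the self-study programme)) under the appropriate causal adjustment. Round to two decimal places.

-0.21

Mid-term attendance here is a post-treatment variable shaped by the teaching method; conditioning on it would introduce bias rather than remove it. The overall comparison is the causal one.
The causal difference is the pooled difference: 0.400 − 0.606 = -0.206.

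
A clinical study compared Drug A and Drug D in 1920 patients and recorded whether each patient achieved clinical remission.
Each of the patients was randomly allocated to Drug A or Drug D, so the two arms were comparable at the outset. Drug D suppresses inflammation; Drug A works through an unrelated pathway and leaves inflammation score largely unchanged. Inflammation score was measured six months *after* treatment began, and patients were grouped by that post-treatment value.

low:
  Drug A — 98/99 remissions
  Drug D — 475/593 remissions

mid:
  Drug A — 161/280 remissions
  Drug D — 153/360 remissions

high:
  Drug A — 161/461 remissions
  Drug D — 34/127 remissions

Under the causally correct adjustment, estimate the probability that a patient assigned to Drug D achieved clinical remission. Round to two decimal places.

The distribution of inflammation score is itself part of what the drug does — it is an intermediate outcome. Holding it fixed would remove that part of the effect; the total effect is the pooled difference.
So P(outcome | do(Drug D)) is just the pooled rate for Drug D: 662/1080 = 0.613.

0.61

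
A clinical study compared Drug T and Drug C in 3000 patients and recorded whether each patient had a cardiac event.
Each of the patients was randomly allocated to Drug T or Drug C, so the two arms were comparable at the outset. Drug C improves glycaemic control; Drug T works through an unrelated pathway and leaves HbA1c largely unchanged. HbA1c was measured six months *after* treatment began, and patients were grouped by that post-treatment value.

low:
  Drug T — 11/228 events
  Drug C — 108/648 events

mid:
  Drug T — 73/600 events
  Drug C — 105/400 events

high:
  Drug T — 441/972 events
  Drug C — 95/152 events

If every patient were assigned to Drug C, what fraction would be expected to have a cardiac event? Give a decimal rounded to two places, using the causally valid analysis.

0.26

HbA1c lies on the pathway drug → HbA1c → outcome, so adjusting for it blocks the indirect effect. For the total causal effect of drug, use the unadjusted pooled rates.
So P(outcome | do(Drug C)) is just the pooled rate for Drug C: 308/1200 = 0.257.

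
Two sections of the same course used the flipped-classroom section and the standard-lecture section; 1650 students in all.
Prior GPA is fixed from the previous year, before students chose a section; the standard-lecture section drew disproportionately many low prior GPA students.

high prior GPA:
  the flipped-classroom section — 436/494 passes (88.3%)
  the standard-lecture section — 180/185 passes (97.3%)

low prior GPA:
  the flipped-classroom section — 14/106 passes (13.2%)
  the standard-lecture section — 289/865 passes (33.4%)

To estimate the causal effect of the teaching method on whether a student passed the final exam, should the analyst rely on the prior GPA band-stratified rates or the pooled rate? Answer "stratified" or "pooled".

Since prior GPA band is a pre-existing factor (not a product of the teaching method) and it affects the outcome on its own, it is a confounder. The stratified rates, not the pooled rate, identify the causal effect.
Within each level — high prior GPA: 88.3% vs 97.3%; low prior GPA: 13.2% vs 33.4% — the standard-lecture section is higher every time.

stratified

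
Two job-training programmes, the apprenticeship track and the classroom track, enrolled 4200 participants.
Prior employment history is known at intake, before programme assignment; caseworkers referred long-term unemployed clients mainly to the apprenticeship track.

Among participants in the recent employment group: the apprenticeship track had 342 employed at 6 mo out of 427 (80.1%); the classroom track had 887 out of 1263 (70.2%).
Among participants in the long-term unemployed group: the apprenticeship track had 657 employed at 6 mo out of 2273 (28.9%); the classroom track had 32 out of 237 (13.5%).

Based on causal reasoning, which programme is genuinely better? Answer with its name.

the apprenticeship track

Prior employment history is set before the programme has any effect — it is not caused by the programme — and it independently drives the outcome. That makes it a confounder, so the causal comparison is within prior employment history levels.
Within each level — recent employment: 80.1% vs 70.2%; long-term unemployed: 28.9% vs 13.5% — the apprenticeship track is higher every time.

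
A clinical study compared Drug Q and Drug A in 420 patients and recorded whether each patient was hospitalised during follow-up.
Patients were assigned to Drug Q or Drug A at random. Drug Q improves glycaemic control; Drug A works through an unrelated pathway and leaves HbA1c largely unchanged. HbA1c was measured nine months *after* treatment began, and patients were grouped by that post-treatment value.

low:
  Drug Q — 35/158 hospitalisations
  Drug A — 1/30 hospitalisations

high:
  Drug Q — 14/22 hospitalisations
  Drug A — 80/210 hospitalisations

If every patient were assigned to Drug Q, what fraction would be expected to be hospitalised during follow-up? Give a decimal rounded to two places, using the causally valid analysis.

The stratified and pooled comparisons disagree (Drug A wins within each HbA1c; Drug Q wins overall), so the answer turns on the causal role of HbA1c.
HbA1c here is a post-treatment variable shaped by the drug; conditioning on it would introduce bias rather than remove it. The overall comparison is the causal one.
So P(outcome | do(Drug Q)) is just the pooled rate for Drug Q: 49/180 = 0.272.

0.27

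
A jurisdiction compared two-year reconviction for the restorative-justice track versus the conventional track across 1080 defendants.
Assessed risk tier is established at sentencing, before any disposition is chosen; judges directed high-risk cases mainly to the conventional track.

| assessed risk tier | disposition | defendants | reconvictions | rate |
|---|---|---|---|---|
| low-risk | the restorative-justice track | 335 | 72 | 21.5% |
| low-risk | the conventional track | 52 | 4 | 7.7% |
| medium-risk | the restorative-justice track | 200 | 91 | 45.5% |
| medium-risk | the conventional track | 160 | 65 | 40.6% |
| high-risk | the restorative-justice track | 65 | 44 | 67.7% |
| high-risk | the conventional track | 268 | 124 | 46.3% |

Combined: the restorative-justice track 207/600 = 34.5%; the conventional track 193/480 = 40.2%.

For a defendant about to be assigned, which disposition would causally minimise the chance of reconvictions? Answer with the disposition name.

Assessed risk tier differs across dispositions for reasons unrelated to any effect of the disposition itself, and it separately predicts the outcome — a classic confounder. We must compare within assessed risk tier levels.
Within each level — low-risk: 21.5% vs 7.7%; medium-risk: 45.5% vs 40.6%; high-risk: 67.7% vs 46.3% — the conventional track is lower every time.

the conventional track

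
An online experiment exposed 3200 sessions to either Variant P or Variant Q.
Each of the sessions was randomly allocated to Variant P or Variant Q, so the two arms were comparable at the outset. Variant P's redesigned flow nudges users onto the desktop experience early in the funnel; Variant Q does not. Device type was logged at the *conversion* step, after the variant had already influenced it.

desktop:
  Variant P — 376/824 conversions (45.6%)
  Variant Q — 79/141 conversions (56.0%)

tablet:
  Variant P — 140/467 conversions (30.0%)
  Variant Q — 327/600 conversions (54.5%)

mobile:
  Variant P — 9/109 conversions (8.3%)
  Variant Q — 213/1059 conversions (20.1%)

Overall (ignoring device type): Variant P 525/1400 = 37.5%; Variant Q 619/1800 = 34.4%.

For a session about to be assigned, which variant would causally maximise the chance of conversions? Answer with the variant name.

Variant P

Stratifying would compare variants among sessions the variants themselves sorted into device type groups — a form of selection on an intermediate. The unconditioned pooled rates give the total causal effect.
Pooled: Variant P 37.5% vs Variant Q 34.4%; Variant P is higher overall.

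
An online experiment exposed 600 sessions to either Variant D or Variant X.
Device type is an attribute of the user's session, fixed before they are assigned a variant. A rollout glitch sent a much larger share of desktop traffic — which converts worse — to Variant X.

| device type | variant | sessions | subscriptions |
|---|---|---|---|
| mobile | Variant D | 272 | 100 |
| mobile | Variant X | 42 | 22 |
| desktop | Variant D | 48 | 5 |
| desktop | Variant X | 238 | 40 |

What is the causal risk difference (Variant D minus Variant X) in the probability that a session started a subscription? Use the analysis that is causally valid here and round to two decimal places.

The stratified and pooled comparisons disagree (Variant X wins within each device type; Variant D wins overall), so the answer turns on the causal role of device type.
Since device type is a pre-existing factor (not a product of the variant) and it affects the outcome on its own, it is a confounder. The stratified rates, not the pooled rate, identify the causal effect.
Adjusting over the population distribution of device type: 0.523·(0.368−0.524) + 0.477·(0.104−0.168) = -0.112.

-0.11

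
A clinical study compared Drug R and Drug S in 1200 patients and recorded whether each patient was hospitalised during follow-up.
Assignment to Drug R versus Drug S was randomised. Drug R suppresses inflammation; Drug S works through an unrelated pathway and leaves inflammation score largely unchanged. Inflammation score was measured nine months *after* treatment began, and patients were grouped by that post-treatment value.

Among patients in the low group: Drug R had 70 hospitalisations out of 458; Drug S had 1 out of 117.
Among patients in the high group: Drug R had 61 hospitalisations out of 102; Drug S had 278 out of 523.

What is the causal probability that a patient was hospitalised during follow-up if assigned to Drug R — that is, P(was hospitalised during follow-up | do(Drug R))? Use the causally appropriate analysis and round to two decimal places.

0.23

Stratifying would compare drugs among patients the drugs themselves sorted into inflammation score groups — a form of selection on an intermediate. The unconditioned pooled rates give the total causal effect.
So P(outcome | do(Drug R)) is just the pooled rate for Drug R: 131/560 = 0.234.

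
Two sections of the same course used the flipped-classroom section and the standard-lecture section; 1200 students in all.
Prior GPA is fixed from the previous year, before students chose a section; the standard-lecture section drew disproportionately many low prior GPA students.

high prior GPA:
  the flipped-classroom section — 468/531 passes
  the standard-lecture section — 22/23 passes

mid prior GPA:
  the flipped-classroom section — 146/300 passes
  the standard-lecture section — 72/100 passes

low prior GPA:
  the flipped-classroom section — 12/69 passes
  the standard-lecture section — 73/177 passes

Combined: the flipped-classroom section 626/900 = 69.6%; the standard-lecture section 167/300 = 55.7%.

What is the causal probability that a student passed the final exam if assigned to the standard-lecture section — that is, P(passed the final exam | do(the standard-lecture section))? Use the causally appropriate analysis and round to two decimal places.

The stratified and pooled comparisons disagree (the standard-lecture section wins within each prior GPA band; the flipped-classroom section wins overall), so the answer turns on the causal role of prior GPA band.
Since prior GPA band is a pre-existing factor (not a product of the teaching method) and it affects the outcome on its own, it is a confounder. The stratified rates, not the pooled rate, identify the causal effect.
Standardising the standard-lecture section to the population prior GPA band mix: 0.462·22/23 + 0.333·72/100 + 0.205·73/177 = 0.766.

0.77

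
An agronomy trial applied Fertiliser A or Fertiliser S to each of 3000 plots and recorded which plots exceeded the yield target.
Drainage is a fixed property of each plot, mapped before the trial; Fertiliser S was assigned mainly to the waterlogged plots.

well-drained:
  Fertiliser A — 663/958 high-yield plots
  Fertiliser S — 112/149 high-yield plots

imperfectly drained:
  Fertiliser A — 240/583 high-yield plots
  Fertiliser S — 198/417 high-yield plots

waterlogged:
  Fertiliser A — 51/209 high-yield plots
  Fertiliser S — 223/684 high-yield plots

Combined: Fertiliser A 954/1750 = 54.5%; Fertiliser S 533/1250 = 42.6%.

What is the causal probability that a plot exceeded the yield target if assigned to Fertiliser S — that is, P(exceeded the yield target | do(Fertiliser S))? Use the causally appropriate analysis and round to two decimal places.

0.53

Nothing the fertiliser does changes field drainage; the imbalance is an allocation artefact. With field drainage also predicting the outcome, the pooled figure is confounded, and the within-stratum comparison is the causal one.
Standardising Fertiliser S to the population field drainage mix: 0.369·112/149 + 0.333·198/417 + 0.298·223/684 = 0.533.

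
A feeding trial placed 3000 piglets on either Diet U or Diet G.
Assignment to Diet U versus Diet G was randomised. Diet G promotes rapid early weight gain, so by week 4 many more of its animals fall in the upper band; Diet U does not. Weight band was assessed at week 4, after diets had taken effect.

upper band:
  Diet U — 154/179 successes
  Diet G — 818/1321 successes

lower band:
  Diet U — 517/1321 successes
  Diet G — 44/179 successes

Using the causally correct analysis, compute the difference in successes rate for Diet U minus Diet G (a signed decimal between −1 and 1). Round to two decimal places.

-0.13

Stratifying would compare diets among piglets the diets themselves sorted into week-4 weight band groups — a form of selection on an intermediate. The unconditioned pooled rates give the total causal effect.
The causal difference is the pooled difference: 0.447 − 0.575 = -0.127.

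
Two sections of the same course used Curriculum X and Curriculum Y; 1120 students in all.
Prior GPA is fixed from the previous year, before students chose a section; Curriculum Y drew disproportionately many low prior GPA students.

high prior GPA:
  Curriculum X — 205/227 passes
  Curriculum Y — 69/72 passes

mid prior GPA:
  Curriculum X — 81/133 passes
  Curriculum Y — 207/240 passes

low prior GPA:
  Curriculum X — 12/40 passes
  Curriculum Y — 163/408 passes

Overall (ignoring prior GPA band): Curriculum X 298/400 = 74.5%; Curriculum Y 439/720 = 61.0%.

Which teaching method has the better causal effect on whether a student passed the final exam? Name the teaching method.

Curriculum Y

The stratified and pooled comparisons disagree (Curriculum Y wins within each prior GPA band; Curriculum X wins overall), so the answer turns on the causal role of prior GPA band.
Nothing the teaching method does changes prior GPA band; the imbalance is an allocation artefact. With prior GPA band also predicting the outcome, the pooled figure is confounded, and the within-stratum comparison is the causal one.
Within each level — high prior GPA: 90.3% vs 95.8%; mid prior GPA: 60.9% vs 86.2%; low prior GPA: 30.0% vs 40.0% — Curriculum Y is higher every time.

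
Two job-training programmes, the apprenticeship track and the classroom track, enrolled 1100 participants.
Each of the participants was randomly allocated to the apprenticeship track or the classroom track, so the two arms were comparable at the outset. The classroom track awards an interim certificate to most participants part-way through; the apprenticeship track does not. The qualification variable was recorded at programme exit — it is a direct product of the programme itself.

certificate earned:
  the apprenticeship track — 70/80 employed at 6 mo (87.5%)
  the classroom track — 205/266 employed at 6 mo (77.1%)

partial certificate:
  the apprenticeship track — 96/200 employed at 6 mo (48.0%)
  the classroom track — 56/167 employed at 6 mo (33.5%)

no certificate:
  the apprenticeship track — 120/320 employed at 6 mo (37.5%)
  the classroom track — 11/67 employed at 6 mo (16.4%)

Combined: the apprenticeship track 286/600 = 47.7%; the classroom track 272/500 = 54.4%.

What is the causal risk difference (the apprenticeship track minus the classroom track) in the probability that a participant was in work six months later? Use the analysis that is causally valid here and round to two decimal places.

The qualification attained during the programme-specific comparison favours the apprenticeship track throughout, but the pooled figures favour the classroom track. The question is whether to condition on qualification attained during the programme.
Qualification attained during the programme is downstream of the programme. One should not condition on a consequence of treatment, so the overall rates are the right comparison.
The causal difference is the pooled difference: 0.477 − 0.544 = -0.067.

-0.07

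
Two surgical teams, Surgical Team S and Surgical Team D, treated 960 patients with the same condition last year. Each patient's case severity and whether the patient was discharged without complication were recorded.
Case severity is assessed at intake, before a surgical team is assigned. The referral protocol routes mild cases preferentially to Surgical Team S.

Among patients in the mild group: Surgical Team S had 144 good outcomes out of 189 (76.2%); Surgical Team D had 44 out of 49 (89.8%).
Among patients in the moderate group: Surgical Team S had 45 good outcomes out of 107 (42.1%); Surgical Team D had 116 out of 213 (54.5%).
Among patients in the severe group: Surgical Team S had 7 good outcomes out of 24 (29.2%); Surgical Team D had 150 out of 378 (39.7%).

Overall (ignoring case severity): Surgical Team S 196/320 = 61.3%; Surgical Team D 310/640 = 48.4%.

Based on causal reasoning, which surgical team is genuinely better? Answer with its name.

Case severity differs across surgical teams for reasons unrelated to any effect of the surgical team itself, and it separately predicts the outcome — a classic confounder. We must compare within case severity levels.
Within each level — mild: 76.2% vs 89.8%; moderate: 42.1% vs 54.5%; severe: 29.2% vs 39.7% — Surgical Team D is higher every time.

Surgical Team D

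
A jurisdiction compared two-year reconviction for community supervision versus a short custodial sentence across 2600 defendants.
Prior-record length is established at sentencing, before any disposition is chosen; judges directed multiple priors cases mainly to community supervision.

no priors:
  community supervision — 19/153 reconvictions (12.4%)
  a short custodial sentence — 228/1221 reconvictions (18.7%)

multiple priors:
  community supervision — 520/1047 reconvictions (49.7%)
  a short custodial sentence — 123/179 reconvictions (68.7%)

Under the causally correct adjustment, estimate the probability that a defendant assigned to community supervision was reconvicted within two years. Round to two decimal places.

0.30

Prior-record length satisfies the back-door criterion: it is not a descendant of the disposition, and it blocks the spurious path from disposition to outcome. Adjusting for it (i.e., using the within-prior-record length rates) gives the causal effect.
Standardising community supervision to the population prior-record length mix: 0.528·19/153 + 0.472·520/1047 = 0.300.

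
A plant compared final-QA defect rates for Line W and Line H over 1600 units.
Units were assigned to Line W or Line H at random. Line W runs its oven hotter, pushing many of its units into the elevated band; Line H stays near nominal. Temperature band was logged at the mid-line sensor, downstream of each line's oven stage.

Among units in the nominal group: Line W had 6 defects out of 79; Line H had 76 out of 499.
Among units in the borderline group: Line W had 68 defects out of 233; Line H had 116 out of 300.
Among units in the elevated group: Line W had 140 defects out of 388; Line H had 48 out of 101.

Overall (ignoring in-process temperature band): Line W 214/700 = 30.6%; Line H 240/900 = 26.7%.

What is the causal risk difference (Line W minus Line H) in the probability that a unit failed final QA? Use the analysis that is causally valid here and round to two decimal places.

Within every in-process temperature band level Line W has the lower rate, yet pooled Line H does — Simpson's reversal.
In-process temperature band lies on the pathway line → in-process temperature band → outcome, so adjusting for it blocks the indirect effect. For the total causal effect of line, use the unadjusted pooled rates.
The causal difference is the pooled difference: 0.306 − 0.267 = +0.039.

+0.04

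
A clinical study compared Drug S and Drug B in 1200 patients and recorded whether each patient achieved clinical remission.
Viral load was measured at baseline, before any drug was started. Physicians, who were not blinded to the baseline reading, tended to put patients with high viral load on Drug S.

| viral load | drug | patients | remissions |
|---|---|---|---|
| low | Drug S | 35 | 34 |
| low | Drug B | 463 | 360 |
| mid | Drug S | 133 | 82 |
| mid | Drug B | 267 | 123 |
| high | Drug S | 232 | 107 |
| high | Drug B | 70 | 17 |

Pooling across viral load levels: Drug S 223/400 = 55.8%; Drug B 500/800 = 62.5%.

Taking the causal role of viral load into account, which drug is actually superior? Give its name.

Drug S

The imbalance in viral load arose from how patients were allocated, not from anything the drug did; and viral load independently affects the outcome. The pooled gap is confounded — condition on viral load.
Within each level — low: 97.1% vs 77.8%; mid: 61.7% vs 46.1%; high: 46.1% vs 24.3% — Drug S is higher every time.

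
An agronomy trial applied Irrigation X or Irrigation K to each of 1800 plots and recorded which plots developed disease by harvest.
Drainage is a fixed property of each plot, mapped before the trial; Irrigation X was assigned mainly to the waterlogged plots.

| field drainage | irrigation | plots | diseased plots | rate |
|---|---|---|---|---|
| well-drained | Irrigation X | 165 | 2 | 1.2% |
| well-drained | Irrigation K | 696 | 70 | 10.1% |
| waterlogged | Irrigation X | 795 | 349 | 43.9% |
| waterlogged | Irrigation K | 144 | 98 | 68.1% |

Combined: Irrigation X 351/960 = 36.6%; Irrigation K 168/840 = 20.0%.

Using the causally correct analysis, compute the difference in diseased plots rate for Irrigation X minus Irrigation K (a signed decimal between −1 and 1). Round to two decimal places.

Field drainage differs across irrigations for reasons unrelated to any effect of the irrigation itself, and it separately predicts the outcome — a classic confounder. We must compare within field drainage levels.
Adjusting over the population distribution of field drainage: 0.478·(0.012−0.101) + 0.522·(0.439−0.681) = -0.168.

-0.17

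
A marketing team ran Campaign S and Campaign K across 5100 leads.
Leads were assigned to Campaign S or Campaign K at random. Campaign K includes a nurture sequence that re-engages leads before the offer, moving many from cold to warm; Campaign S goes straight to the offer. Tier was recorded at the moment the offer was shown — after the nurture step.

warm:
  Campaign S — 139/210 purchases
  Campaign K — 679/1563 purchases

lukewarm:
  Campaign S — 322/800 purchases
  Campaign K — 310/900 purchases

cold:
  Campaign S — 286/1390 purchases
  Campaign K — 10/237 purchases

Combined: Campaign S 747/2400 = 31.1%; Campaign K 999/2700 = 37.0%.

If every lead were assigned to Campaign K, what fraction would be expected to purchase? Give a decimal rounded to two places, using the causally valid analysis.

The stratified and pooled comparisons disagree (Campaign S wins within each engagement tier; Campaign K wins overall), so the answer turns on the causal role of engagement tier.
Stratifying would compare campaigns among leads the campaigns themselves sorted into engagement tier groups — a form of selection on an intermediate. The unconditioned pooled rates give the total causal effect.
So P(outcome | do(Campaign K)) is just the pooled rate for Campaign K: 999/2700 = 0.370.

0.37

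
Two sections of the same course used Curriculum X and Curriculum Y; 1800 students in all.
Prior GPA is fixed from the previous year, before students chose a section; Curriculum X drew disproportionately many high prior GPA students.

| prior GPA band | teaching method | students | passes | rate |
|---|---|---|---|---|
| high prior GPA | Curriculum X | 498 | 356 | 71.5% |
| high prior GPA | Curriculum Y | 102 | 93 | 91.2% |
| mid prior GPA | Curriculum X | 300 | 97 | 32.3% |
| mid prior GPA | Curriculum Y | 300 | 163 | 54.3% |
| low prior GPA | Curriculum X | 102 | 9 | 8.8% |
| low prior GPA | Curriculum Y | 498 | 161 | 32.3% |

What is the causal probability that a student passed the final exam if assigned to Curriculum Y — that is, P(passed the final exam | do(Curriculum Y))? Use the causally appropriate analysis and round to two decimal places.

0.59

The stratified and pooled comparisons disagree (Curriculum Y wins within each prior GPA band; Curriculum X wins overall), so the answer turns on the causal role of prior GPA band.
Here prior GPA band is a common cause — it drives both which teaching method a case falls under and the outcome. The crude comparison mixes populations; the stratum-specific rates are the causally relevant ones.
Standardising Curriculum Y to the population prior GPA band mix: 0.333·93/102 + 0.333·163/300 + 0.333·161/498 = 0.593.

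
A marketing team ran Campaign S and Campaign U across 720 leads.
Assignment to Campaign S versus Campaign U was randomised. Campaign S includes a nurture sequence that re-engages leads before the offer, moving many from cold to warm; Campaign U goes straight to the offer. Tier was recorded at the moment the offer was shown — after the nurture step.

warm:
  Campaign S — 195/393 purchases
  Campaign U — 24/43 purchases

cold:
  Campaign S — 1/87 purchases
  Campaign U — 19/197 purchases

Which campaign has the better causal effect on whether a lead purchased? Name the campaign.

Campaign S

The engagement tier-specific comparison favours Campaign U throughout, but the pooled figures favour Campaign S. The question is whether to condition on engagement tier.
Because the campaign influences engagement tier, engagement tier is a post-treatment mediator, not a confounder. Stratifying on it would bias the estimate; the causal effect is the crude pooled difference.
Pooled: Campaign S 40.8% vs Campaign U 17.9%; Campaign S is higher overall.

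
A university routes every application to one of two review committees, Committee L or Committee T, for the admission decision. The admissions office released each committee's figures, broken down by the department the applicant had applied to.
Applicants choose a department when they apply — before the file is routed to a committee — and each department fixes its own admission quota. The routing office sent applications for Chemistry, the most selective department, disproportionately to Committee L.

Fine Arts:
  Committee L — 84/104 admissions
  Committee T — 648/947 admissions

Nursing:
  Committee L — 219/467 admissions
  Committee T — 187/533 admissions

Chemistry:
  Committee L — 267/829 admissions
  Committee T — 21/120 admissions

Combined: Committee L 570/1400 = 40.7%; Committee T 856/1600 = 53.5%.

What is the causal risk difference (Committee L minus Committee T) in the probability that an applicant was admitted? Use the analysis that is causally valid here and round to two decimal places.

Nothing the review committee does changes department; the imbalance is an allocation artefact. With department also predicting the outcome, the pooled figure is confounded, and the within-stratum comparison is the causal one.
Adjusting over the population distribution of department: 0.350·(0.808−0.684) + 0.333·(0.469−0.351) + 0.316·(0.322−0.175) = +0.129.

+0.13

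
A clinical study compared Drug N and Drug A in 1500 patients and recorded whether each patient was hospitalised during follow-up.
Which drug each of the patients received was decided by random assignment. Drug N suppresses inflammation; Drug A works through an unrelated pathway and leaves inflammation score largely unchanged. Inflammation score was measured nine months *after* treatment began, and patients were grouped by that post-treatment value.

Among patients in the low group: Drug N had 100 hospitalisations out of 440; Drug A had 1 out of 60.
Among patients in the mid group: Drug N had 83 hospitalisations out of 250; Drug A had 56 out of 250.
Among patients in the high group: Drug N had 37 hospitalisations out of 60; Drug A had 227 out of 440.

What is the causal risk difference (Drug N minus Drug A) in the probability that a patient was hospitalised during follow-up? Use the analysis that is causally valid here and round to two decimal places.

-0.09

Within every inflammation score level Drug A has the lower rate, yet pooled Drug N does — Simpson's reversal.
Inflammation score is downstream of the drug. One should not condition on a consequence of treatment, so the overall rates are the right comparison.
The causal difference is the pooled difference: 0.293 − 0.379 = -0.085.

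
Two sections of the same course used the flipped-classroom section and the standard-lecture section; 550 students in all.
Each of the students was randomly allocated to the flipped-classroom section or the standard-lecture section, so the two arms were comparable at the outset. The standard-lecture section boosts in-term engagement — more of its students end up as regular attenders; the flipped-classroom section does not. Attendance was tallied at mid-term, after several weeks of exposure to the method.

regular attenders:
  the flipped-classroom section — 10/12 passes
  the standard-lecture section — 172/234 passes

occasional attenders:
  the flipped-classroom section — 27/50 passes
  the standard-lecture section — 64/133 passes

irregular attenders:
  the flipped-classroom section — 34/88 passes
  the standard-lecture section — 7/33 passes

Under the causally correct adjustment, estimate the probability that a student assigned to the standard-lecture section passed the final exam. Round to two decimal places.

0.61

the flipped-classroom section is higher inside every mid-term attendance stratum but the standard-lecture section is higher in aggregate. Whether to stratify depends on how mid-term attendance relates to the teaching method.
The distribution of mid-term attendance is itself part of what the teaching method does — it is an intermediate outcome. Holding it fixed would remove that part of the effect; the total effect is the pooled difference.
So P(outcome | do(the standard-lecture section)) is just the pooled rate for the standard-lecture section: 243/400 = 0.608.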